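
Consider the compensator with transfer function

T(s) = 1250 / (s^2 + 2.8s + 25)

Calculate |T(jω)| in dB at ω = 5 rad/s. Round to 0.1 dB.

At s = jω = j5:
quadratic: (j5)² + 2.8·j5 + 25 = 0 + j14 → |·| ≈ 14, ∠ ≈ 90.00°
|T| = 1250 / 14 ≈ 89.286
Gain = 20 log₁₀(89.286) ≈ 39.02 dB

39.0 dB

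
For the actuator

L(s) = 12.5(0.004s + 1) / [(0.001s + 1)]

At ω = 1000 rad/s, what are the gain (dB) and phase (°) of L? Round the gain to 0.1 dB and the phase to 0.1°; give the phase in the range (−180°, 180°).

31.2 dB, 31.0°

At ω = 1000 rad/s:
zero (1 + j1000·0.004) = 1 + j4 → |·| ≈ 4.1231, ∠ ≈ 75.96°
pole (1 + j1000·0.001) = 1 + j1 → |·| ≈ 1.4142, ∠ ≈ 45.00°
|L| = 12.5 · 4.1231 / (1.4142) ≈ 36.444
Gain = 20 log₁₀(36.444) ≈ 31.23 dB
∠L = (75.96°) − (45.00°) = 30.96°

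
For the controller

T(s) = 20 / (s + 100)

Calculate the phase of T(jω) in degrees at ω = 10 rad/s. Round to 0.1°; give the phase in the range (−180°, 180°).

Substitute s = j10:
Numerator: 20 = 20 + j0
Denominator: (j10) + 100 = 100 + j10
|N| = √(20² + 0²) ≈ 20, ∠N ≈ 0.00°
|D| = √(100² + 10²) ≈ 100.5, ∠D ≈ 5.71°
∠T = 0.00° − 5.71° = -5.71°

-5.7°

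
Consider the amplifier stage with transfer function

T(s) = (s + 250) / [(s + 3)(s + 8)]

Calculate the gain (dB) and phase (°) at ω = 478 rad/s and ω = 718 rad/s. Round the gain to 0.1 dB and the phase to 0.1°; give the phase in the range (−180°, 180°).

At s = jω = j478:
zero (s+250): 250 + j478 → |·| = √(250²+478²) = √290984 ≈ 539.43, ∠ = arctan(478/250) ≈ 62.39°
pole (s+3): 3 + j478 → |·| = √(3²+478²) = √228493 ≈ 478.01, ∠ = arctan(478/3) ≈ 89.64°
pole (s+8): 8 + j478 → |·| = √(8²+478²) = √228548 ≈ 478.07, ∠ = arctan(478/8) ≈ 89.04°
|T| = 1 · 539.43 / 2.2852e+05 ≈ 0.0023605
Gain = 20 log₁₀(0.0023605) ≈ -52.54 dB
∠T = 62.39° − 178.68° = -116.29°

At s = jω = j718:
zero (s+250): 250 + j718 → |·| = √(250²+718²) = √578024 ≈ 760.28, ∠ = arctan(718/250) ≈ 70.80°
pole (s+3): 3 + j718 → |·| = √(3²+718²) = √515533 ≈ 718.01, ∠ = arctan(718/3) ≈ 89.76°
pole (s+8): 8 + j718 → |·| = √(8²+718²) = √515588 ≈ 718.04, ∠ = arctan(718/8) ≈ 89.36°
|T| = 1 · 760.28 / 5.1556e+05 ≈ 0.0014747
Gain = 20 log₁₀(0.0014747) ≈ -56.63 dB
∠T = 70.80° − 179.12° = -108.32°

ω = 478: -52.5 dB, -116.3°; ω = 718: -56.6 dB, -108.3°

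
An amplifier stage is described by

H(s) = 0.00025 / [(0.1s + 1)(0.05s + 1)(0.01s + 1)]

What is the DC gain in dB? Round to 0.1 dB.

-72.0 dB

H(0) = 0.00025 · 1 / 1 = 0.00025
20 log₁₀(0.00025) ≈ -72.04 dB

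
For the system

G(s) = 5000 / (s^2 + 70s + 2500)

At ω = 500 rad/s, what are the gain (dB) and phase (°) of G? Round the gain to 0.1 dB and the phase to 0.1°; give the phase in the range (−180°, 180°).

-34.0 dB, -172.0°

At s = jω = j500:
quadratic: (j500)² + 70·j500 + 2500 = -247500 + j35000 → |·| ≈ 2.4996e+05, ∠ ≈ 171.95°
|G| = 5000 / 2.4996e+05 ≈ 0.020003
Gain = 20 log₁₀(0.020003) ≈ -33.98 dB
∠G = 0.00° − 171.95° = -171.95°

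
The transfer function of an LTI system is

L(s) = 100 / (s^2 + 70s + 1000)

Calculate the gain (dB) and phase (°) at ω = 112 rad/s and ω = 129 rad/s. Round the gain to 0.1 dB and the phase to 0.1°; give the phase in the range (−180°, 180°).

ω = 112: -42.9 dB, -145.8°; ω = 129: -45.1 dB, -150.0°

Substitute s = j112:
Numerator: 100 = 100 + j0
Denominator: (j112)^2 + 70(j112) + 1000 = -11544 + j7840
|N| = √(100² + 0²) ≈ 100, ∠N ≈ 0.00°
|D| = √(11544² + 7840²) ≈ 13955, ∠D ≈ 145.82°
|L| = 100 / 13955 ≈ 0.0071659
Gain = 20 log₁₀(0.0071659) ≈ -42.89 dB
∠L = 0.00° − 145.82° = -145.82°

Substitute s = j129:
Numerator: 100 = 100 + j0
Denominator: (j129)^2 + 70(j129) + 1000 = -15641 + j9030
|N| = √(100² + 0²) ≈ 100, ∠N ≈ 0.00°
|D| = √(15641² + 9030²) ≈ 18061, ∠D ≈ 150.00°
|L| = 100 / 18061 ≈ 0.0055368
Gain = 20 log₁₀(0.0055368) ≈ -45.13 dB
∠L = 0.00° − 150.00° = -150.00°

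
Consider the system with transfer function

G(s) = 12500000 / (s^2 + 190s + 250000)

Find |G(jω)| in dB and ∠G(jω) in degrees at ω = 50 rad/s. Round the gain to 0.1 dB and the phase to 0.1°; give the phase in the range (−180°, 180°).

At s = jω = j50:
quadratic: (j50)² + 190·j50 + 250000 = 247500 + j9500 → |·| ≈ 2.4768e+05, ∠ ≈ 2.20°
|G| = 12500000 / 2.4768e+05 ≈ 50.468
Gain = 20 log₁₀(50.468) ≈ 34.06 dB
∠G = 0.00° − 2.20° = -2.20°

34.1 dB, -2.2°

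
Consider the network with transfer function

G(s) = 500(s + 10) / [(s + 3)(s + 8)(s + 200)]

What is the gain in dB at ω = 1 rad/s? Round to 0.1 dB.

At s = jω = j1:
zero (s+10): 10 + j1 → |·| = √(10²+1²) = √101 ≈ 10.05, ∠ = arctan(1/10) ≈ 5.71°
pole (s+3): 3 + j1 → |·| = √(3²+1²) = √10 ≈ 3.1623, ∠ = arctan(1/3) ≈ 18.43°
pole (s+8): 8 + j1 → |·| = √(8²+1²) = √65 ≈ 8.0623, ∠ = arctan(1/8) ≈ 7.13°
pole (s+200): 200 + j1 → |·| = √(200²+1²) = √40001 ≈ 200, ∠ = arctan(1/200) ≈ 0.29°
|G| = 500 · 10.05 / 5099.1 ≈ 0.98547
Gain = 20 log₁₀(0.98547) ≈ -0.13 dB

-0.1 dB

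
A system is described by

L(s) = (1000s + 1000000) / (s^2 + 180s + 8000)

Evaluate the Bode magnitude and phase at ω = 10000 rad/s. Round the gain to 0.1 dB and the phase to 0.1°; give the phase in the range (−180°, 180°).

Substitute s = j10000:
Numerator: 1000(j10000) + 1000000 = 1000000 + j10000000
Denominator: (j10000)^2 + 180(j10000) + 8000 = -99992000 + j1800000
|N| = √(1000000² + 10000000²) ≈ 1.005e+07, ∠N ≈ 84.29°
|D| = √(99992000² + 1800000²) ≈ 1.0001e+08, ∠D ≈ 178.97°
|L| = 1.005e+07 / 1.0001e+08 ≈ 0.10049
Gain = 20 log₁₀(0.10049) ≈ -19.96 dB
∠L = 84.29° − 178.97° = -94.68°

-20.0 dB, -94.7°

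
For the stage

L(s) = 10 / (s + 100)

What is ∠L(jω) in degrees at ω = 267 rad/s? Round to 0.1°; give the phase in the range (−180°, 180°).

-69.5°

At s = jω = j267:
pole (s+100): 100 + j267 → |·| = √(100²+267²) = √81289 ≈ 285.11, ∠ = arctan(267/100) ≈ 69.47°
∠L = 0.00° − 69.47° = -69.47°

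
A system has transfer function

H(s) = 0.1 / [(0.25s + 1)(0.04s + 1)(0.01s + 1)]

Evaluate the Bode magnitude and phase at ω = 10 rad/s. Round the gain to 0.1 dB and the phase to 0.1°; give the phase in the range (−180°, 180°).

At ω = 10 rad/s:
pole (1 + j10·0.25) = 1 + j2.5 → |·| ≈ 2.6926, ∠ ≈ 68.20°
pole (1 + j10·0.04) = 1 + j0.4 → |·| ≈ 1.077, ∠ ≈ 21.80°
pole (1 + j10·0.01) = 1 + j0.1 → |·| ≈ 1.005, ∠ ≈ 5.71°
|H| = 0.1 · 1 / (2.6926 · 1.077 · 1.005) ≈ 0.034312
Gain = 20 log₁₀(0.034312) ≈ -29.29 dB
∠H = (0°) − (68.20° + 21.80° + 5.71°) = -95.71°

-29.3 dB, -95.7°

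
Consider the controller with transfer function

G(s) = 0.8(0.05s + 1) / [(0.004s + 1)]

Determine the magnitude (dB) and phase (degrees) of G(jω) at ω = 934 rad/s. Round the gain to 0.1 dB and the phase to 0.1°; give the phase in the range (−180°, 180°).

19.7 dB, 13.8°

At ω = 934 rad/s:
zero (1 + j934·0.05) = 1 + j46.7 → |·| ≈ 46.711, ∠ ≈ 88.77°
pole (1 + j934·0.004) = 1 + j3.736 → |·| ≈ 3.8675, ∠ ≈ 75.02°
|G| = 0.8 · 46.711 / (3.8675) ≈ 9.6623
Gain = 20 log₁₀(9.6623) ≈ 19.70 dB
∠G = (88.77°) − (75.02°) = 13.75°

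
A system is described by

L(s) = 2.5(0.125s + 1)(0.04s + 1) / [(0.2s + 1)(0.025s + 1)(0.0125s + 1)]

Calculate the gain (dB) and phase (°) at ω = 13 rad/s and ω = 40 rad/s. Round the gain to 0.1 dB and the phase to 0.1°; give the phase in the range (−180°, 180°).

ω = 13: 5.2 dB, -10.3°; ω = 40: 5.5 dB, -17.8°

At ω = 13 rad/s:
zero (1 + j13·0.125) = 1 + j1.625 → |·| ≈ 1.908, ∠ ≈ 58.39°
zero (1 + j13·0.04) = 1 + j0.52 → |·| ≈ 1.1271, ∠ ≈ 27.47°
pole (1 + j13·0.2) = 1 + j2.6 → |·| ≈ 2.7857, ∠ ≈ 68.96°
pole (1 + j13·0.025) = 1 + j0.325 → |·| ≈ 1.0515, ∠ ≈ 18.00°
pole (1 + j13·0.0125) = 1 + j0.1625 → |·| ≈ 1.0131, ∠ ≈ 9.23°
|L| = 2.5 · 1.908 · 1.1271 / (2.7857 · 1.0515 · 1.0131) ≈ 1.8117
Gain = 20 log₁₀(1.8117) ≈ 5.16 dB
∠L = (58.39° + 27.47°) − (68.96° + 18.00° + 9.23°) = -10.33°

At ω = 40 rad/s:
zero (1 + j40·0.125) = 1 + j5 → |·| ≈ 5.099, ∠ ≈ 78.69°
zero (1 + j40·0.04) = 1 + j1.6 → |·| ≈ 1.8868, ∠ ≈ 57.99°
pole (1 + j40·0.2) = 1 + j8 → |·| ≈ 8.0623, ∠ ≈ 82.87°
pole (1 + j40·0.025) = 1 + j1 → |·| ≈ 1.4142, ∠ ≈ 45.00°
pole (1 + j40·0.0125) = 1 + j0.5 → |·| ≈ 1.118, ∠ ≈ 26.57°
|L| = 2.5 · 5.099 · 1.8868 / (8.0623 · 1.4142 · 1.118) ≈ 1.8869
Gain = 20 log₁₀(1.8869) ≈ 5.51 dB
∠L = (78.69° + 57.99°) − (82.87° + 45.00° + 26.57°) = -17.76°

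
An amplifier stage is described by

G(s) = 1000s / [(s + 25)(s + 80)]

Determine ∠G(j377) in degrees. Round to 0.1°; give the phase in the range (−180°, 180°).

-74.2°

At s = jω = j377:
zero at origin: s = j377 → |·| = 377, ∠ = 90.00°
pole (s+25): 25 + j377 → |·| = √(25²+377²) = √142754 ≈ 377.83, ∠ = arctan(377/25) ≈ 86.21°
pole (s+80): 80 + j377 → |·| = √(80²+377²) = √148529 ≈ 385.39, ∠ = arctan(377/80) ≈ 78.02°
∠G = 90.00° − 164.23° = -74.23°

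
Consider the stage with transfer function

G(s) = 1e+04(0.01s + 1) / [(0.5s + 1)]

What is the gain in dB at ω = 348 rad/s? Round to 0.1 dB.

46.4 dB

At ω = 348 rad/s:
zero (1 + j348·0.01) = 1 + j3.48 → |·| ≈ 3.6208, ∠ ≈ 73.97°
pole (1 + j348·0.5) = 1 + j174 → |·| ≈ 174, ∠ ≈ 89.67°
|G| = 1e+04 · 3.6208 / (174) ≈ 208.09
Gain = 20 log₁₀(208.09) ≈ 46.37 dB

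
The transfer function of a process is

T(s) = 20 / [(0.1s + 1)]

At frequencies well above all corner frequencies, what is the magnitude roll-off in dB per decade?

Each pole contributes −20 dB/decade at high frequency; each zero contributes +20 dB/decade.
Net: 0 zero(s) − 1 pole(s) → -20 dB/decade.

-20 dB/decade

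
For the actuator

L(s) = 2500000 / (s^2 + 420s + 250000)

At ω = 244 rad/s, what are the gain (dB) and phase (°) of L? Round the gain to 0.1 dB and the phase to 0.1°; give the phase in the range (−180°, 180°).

21.3 dB, -28.3°

At s = jω = j244:
quadratic: (j244)² + 420·j244 + 250000 = 190464 + j102480 → |·| ≈ 2.1628e+05, ∠ ≈ 28.28°
|L| = 2500000 / 2.1628e+05 ≈ 11.559
Gain = 20 log₁₀(11.559) ≈ 21.26 dB
∠L = 0.00° − 28.28° = -28.28°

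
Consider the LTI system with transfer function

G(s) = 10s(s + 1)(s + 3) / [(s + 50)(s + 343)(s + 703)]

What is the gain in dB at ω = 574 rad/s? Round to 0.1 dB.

At s = jω = j574:
zero (s+1): 1 + j574 → |·| = √(1²+574²) = √329477 ≈ 574, ∠ = arctan(574/1) ≈ 89.90°
zero (s+3): 3 + j574 → |·| = √(3²+574²) = √329485 ≈ 574.01, ∠ = arctan(574/3) ≈ 89.70°
zero at origin: s = j574 → |·| = 574, ∠ = 90.00°
pole (s+50): 50 + j574 → |·| = √(50²+574²) = √331976 ≈ 576.17, ∠ = arctan(574/50) ≈ 85.02°
pole (s+343): 343 + j574 → |·| = √(343²+574²) = √447125 ≈ 668.67, ∠ = arctan(574/343) ≈ 59.14°
pole (s+703): 703 + j574 → |·| = √(703²+574²) = √823685 ≈ 907.57, ∠ = arctan(574/703) ≈ 39.23°
|G| = 10 · 1.8912e+08 / 3.4966e+08 ≈ 5.4087
Gain = 20 log₁₀(5.4087) ≈ 14.66 dB

14.7 dB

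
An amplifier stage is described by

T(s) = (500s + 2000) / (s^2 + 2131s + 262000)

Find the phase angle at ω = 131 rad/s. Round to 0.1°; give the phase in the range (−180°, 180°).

39.5°

Substitute s = j131:
Numerator: 500(j131) + 2000 = 2000 + j65500
Denominator: (j131)^2 + 2131(j131) + 262000 = 244839 + j279161
|N| = √(2000² + 65500²) ≈ 65531, ∠N ≈ 88.25°
|D| = √(244839² + 279161²) ≈ 3.7132e+05, ∠D ≈ 48.75°
∠T = 88.25° − 48.75° = 39.50°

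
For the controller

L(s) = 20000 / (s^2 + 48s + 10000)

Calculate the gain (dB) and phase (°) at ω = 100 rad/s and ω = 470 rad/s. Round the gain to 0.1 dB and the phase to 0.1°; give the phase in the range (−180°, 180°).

At s = jω = j100:
quadratic: (j100)² + 48·j100 + 10000 = 0 + j4800 → |·| ≈ 4800, ∠ ≈ 90.00°
|L| = 20000 / 4800 ≈ 4.1667
Gain = 20 log₁₀(4.1667) ≈ 12.40 dB
∠L = 0.00° − 90.00° = -90.00°

At s = jω = j470:
quadratic: (j470)² + 48·j470 + 10000 = -210900 + j22560 → |·| ≈ 2.121e+05, ∠ ≈ 173.89°
|L| = 20000 / 2.121e+05 ≈ 0.094295
Gain = 20 log₁₀(0.094295) ≈ -20.51 dB
∠L = 0.00° − 173.89° = -173.89°

ω = 100: 12.4 dB, -90.0°; ω = 470: -20.5 dB, -173.9°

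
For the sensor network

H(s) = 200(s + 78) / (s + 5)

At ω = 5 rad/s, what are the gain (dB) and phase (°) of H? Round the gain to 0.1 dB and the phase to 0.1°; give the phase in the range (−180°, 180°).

At s = jω = j5:
zero (s+78): 78 + j5 → |·| = √(78²+5²) = √6109 ≈ 78.16, ∠ = arctan(5/78) ≈ 3.67°
pole (s+5): 5 + j5 → |·| = √(5²+5²) = √50 ≈ 7.0711, ∠ = arctan(5/5) ≈ 45.00°
|H| = 200 · 78.16 / 7.0711 ≈ 2210.7
Gain = 20 log₁₀(2210.7) ≈ 66.89 dB
∠H = 3.67° − 45.00° = -41.33°

66.9 dB, -41.3°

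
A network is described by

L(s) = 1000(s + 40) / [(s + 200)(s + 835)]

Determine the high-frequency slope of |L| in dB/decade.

Each pole contributes −20 dB/decade at high frequency; each zero contributes +20 dB/decade.
Net: 1 zero(s) − 2 pole(s) → -20 dB/decade.

-20 dB/decade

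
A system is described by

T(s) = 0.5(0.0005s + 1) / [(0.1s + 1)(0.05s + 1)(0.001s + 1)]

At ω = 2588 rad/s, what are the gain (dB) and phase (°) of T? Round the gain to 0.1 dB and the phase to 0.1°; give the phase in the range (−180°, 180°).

-101.1 dB, 164.1°

At ω = 2588 rad/s:
zero (1 + j2588·0.0005) = 1 + j1.294 → |·| ≈ 1.6354, ∠ ≈ 52.30°
pole (1 + j2588·0.1) = 1 + j258.8 → |·| ≈ 258.8, ∠ ≈ 89.78°
pole (1 + j2588·0.05) = 1 + j129.4 → |·| ≈ 129.4, ∠ ≈ 89.56°
pole (1 + j2588·0.001) = 1 + j2.588 → |·| ≈ 2.7745, ∠ ≈ 68.87°
|T| = 0.5 · 1.6354 / (258.8 · 129.4 · 2.7745) ≈ 8.8006e-06
Gain = 20 log₁₀(8.8006e-06) ≈ -101.11 dB
∠T = (52.30°) − (89.78° + 89.56° + 68.87°) = -195.91° ≡ 164.09° (principal value)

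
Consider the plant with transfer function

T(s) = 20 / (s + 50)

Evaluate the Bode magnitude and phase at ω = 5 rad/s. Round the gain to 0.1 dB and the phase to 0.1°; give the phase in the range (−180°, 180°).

-8.0 dB, -5.7°

Substitute s = j5:
Numerator: 20 = 20 + j0
Denominator: (j5) + 50 = 50 + j5
|N| = √(20² + 0²) ≈ 20, ∠N ≈ 0.00°
|D| = √(50² + 5²) ≈ 50.249, ∠D ≈ 5.71°
|T| = 20 / 50.249 ≈ 0.39802
Gain = 20 log₁₀(0.39802) ≈ -8.00 dB
∠T = 0.00° − 5.71° = -5.71°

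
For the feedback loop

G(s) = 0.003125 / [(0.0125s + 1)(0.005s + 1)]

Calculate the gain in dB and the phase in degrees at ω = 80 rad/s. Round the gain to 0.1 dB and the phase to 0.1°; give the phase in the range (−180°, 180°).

At ω = 80 rad/s:
pole (1 + j80·0.0125) = 1 + j1 → |·| ≈ 1.4142, ∠ ≈ 45.00°
pole (1 + j80·0.005) = 1 + j0.4 → |·| ≈ 1.077, ∠ ≈ 21.80°
|G| = 0.003125 · 1 / (1.4142 · 1.077) ≈ 0.0020517
Gain = 20 log₁₀(0.0020517) ≈ -53.76 dB
∠G = (0°) − (45.00° + 21.80°) = -66.80°

-53.8 dB, -66.8°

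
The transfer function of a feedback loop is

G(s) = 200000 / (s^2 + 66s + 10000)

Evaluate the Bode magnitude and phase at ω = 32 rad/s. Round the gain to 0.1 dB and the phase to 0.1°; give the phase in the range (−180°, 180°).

26.7 dB, -13.2°

At s = jω = j32:
quadratic: (j32)² + 66·j32 + 10000 = 8976 + j2112 → |·| ≈ 9221.1, ∠ ≈ 13.24°
|G| = 200000 / 9221.1 ≈ 21.689
Gain = 20 log₁₀(21.689) ≈ 26.72 dB
∠G = 0.00° − 13.24° = -13.24°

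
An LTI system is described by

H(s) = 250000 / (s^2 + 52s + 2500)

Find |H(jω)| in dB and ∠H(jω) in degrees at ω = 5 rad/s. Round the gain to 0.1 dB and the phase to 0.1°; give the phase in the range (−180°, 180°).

40.0 dB, -6.0°

At s = jω = j5:
quadratic: (j5)² + 52·j5 + 2500 = 2475 + j260 → |·| ≈ 2488.6, ∠ ≈ 6.00°
|H| = 250000 / 2488.6 ≈ 100.46
Gain = 20 log₁₀(100.46) ≈ 40.04 dB
∠H = 0.00° − 6.00° = -6.00°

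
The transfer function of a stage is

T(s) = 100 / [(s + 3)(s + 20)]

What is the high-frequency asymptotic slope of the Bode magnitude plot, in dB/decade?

-40 dB/decade

Each pole contributes −20 dB/decade at high frequency; each zero contributes +20 dB/decade.
Net: 0 zero(s) − 2 pole(s) → -40 dB/decade.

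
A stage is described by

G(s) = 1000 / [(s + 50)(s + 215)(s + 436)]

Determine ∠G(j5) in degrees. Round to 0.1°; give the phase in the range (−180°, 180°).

-7.7°

At s = jω = j5:
pole (s+50): 50 + j5 → |·| = √(50²+5²) = √2525 ≈ 50.249, ∠ = arctan(5/50) ≈ 5.71°
pole (s+215): 215 + j5 → |·| = √(215²+5²) = √46250 ≈ 215.06, ∠ = arctan(5/215) ≈ 1.33°
pole (s+436): 436 + j5 → |·| = √(436²+5²) = √190121 ≈ 436.03, ∠ = arctan(5/436) ≈ 0.66°
∠G = 0.00° − 7.70° = -7.70°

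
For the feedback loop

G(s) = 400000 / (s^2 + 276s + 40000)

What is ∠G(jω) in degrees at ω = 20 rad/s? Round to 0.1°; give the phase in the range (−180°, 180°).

-7.9°

At s = jω = j20:
quadratic: (j20)² + 276·j20 + 40000 = 39600 + j5520 → |·| ≈ 39983, ∠ ≈ 7.94°
∠G = 0.00° − 7.94° = -7.94°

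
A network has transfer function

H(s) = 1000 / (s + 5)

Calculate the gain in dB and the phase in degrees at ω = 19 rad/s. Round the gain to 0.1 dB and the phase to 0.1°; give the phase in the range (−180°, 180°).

34.1 dB, -75.3°

At s = jω = j19:
pole (s+5): 5 + j19 → |·| = √(5²+19²) = √386 ≈ 19.647, ∠ = arctan(19/5) ≈ 75.26°
|H| = 1000 / 19.647 ≈ 50.898
Gain = 20 log₁₀(50.898) ≈ 34.13 dB
∠H = 0.00° − 75.26° = -75.26°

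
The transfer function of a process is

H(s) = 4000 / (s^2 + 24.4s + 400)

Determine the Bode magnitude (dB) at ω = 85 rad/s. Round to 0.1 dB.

At s = jω = j85:
quadratic: (j85)² + 24.4·j85 + 400 = -6825 + j2074 → |·| ≈ 7133.2, ∠ ≈ 163.10°
|H| = 4000 / 7133.2 ≈ 0.56076
Gain = 20 log₁₀(0.56076) ≈ -5.02 dB

-5.0 dB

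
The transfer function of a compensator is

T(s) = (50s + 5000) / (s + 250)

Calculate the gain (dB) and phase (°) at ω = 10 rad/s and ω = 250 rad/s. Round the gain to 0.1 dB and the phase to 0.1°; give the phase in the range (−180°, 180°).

Substitute s = j10:
Numerator: 50(j10) + 5000 = 5000 + j500
Denominator: (j10) + 250 = 250 + j10
|N| = √(5000² + 500²) ≈ 5024.9, ∠N ≈ 5.71°
|D| = √(250² + 10²) ≈ 250.2, ∠D ≈ 2.29°
|T| = 5024.9 / 250.2 ≈ 20.084
Gain = 20 log₁₀(20.084) ≈ 26.06 dB
∠T = 5.71° − 2.29° = 3.42°

Substitute s = j250:
Numerator: 50(j250) + 5000 = 5000 + j12500
Denominator: (j250) + 250 = 250 + j250
|N| = √(5000² + 12500²) ≈ 13463, ∠N ≈ 68.20°
|D| = √(250² + 250²) ≈ 353.55, ∠D ≈ 45.00°
|T| = 13463 / 353.55 ≈ 38.079
Gain = 20 log₁₀(38.079) ≈ 31.61 dB
∠T = 68.20° − 45.00° = 23.20°

ω = 10: 26.1 dB, 3.4°; ω = 250: 31.6 dB, 23.2°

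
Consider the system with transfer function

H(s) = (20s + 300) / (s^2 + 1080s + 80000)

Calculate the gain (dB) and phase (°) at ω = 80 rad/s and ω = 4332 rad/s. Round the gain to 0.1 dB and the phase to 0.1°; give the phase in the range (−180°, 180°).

Substitute s = j80:
Numerator: 20(j80) + 300 = 300 + j1600
Denominator: (j80)^2 + 1080(j80) + 80000 = 73600 + j86400
|N| = √(300² + 1600²) ≈ 1627.9, ∠N ≈ 79.38°
|D| = √(73600² + 86400²) ≈ 1.135e+05, ∠D ≈ 49.57°
|H| = 1627.9 / 1.135e+05 ≈ 0.014343
Gain = 20 log₁₀(0.014343) ≈ -36.87 dB
∠H = 79.38° − 49.57° = 29.81°

Substitute s = j4332:
Numerator: 20(j4332) + 300 = 300 + j86640
Denominator: (j4332)^2 + 1080(j4332) + 80000 = -18686224 + j4678560
|N| = √(300² + 86640²) ≈ 86641, ∠N ≈ 89.80°
|D| = √(18686224² + 4678560²) ≈ 1.9263e+07, ∠D ≈ 165.94°
|H| = 86641 / 1.9263e+07 ≈ 0.0044978
Gain = 20 log₁₀(0.0044978) ≈ -46.94 dB
∠H = 89.80° − 165.94° = -76.14°

ω = 80: -36.9 dB, 29.8°; ω = 4332: -46.9 dB, -76.1°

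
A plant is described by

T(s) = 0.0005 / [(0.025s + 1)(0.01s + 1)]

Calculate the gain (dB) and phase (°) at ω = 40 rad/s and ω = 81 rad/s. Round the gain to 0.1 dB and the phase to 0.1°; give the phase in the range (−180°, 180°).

At ω = 40 rad/s:
pole (1 + j40·0.025) = 1 + j1 → |·| ≈ 1.4142, ∠ ≈ 45.00°
pole (1 + j40·0.01) = 1 + j0.4 → |·| ≈ 1.077, ∠ ≈ 21.80°
|T| = 0.0005 · 1 / (1.4142 · 1.077) ≈ 0.00032828
Gain = 20 log₁₀(0.00032828) ≈ -69.68 dB
∠T = (0°) − (45.00° + 21.80°) = -66.80°

At ω = 81 rad/s:
pole (1 + j81·0.025) = 1 + j2.025 → |·| ≈ 2.2585, ∠ ≈ 63.72°
pole (1 + j81·0.01) = 1 + j0.81 → |·| ≈ 1.2869, ∠ ≈ 39.01°
|T| = 0.0005 · 1 / (2.2585 · 1.2869) ≈ 0.00017203
Gain = 20 log₁₀(0.00017203) ≈ -75.29 dB
∠T = (0°) − (63.72° + 39.01°) = -102.73°

ω = 40: -69.7 dB, -66.8°; ω = 81: -75.3 dB, -102.7°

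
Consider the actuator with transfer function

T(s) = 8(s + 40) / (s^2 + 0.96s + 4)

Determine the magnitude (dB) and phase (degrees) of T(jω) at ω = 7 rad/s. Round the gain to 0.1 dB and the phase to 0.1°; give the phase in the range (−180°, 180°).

17.1 dB, -161.6°

At s = jω = j7:
zero (s+40): 40 + j7 → |·| = √(40²+7²) = √1649 ≈ 40.608, ∠ = arctan(7/40) ≈ 9.93°
quadratic: (j7)² + 0.96·j7 + 4 = -45 + j6.72 → |·| ≈ 45.499, ∠ ≈ 171.51°
|T| = 8 · 40.608 / 45.499 ≈ 7.14
Gain = 20 log₁₀(7.14) ≈ 17.07 dB
∠T = 9.93° − 171.51° = -161.58°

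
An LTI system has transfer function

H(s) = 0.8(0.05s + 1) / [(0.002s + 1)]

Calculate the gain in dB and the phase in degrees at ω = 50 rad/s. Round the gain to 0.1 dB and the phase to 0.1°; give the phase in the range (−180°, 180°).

6.6 dB, 62.5°

At ω = 50 rad/s:
zero (1 + j50·0.05) = 1 + j2.5 → |·| ≈ 2.6926, ∠ ≈ 68.20°
pole (1 + j50·0.002) = 1 + j0.1 → |·| ≈ 1.005, ∠ ≈ 5.71°
|H| = 0.8 · 2.6926 / (1.005) ≈ 2.1434
Gain = 20 log₁₀(2.1434) ≈ 6.62 dB
∠H = (68.20°) − (5.71°) = 62.49°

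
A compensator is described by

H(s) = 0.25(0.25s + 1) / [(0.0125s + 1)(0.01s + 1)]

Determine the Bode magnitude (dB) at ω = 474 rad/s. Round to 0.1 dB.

0.2 dB

At ω = 474 rad/s:
zero (1 + j474·0.25) = 1 + j118.5 → |·| ≈ 118.5, ∠ ≈ 89.52°
pole (1 + j474·0.0125) = 1 + j5.925 → |·| ≈ 6.0088, ∠ ≈ 80.42°
pole (1 + j474·0.01) = 1 + j4.74 → |·| ≈ 4.8443, ∠ ≈ 78.09°
|H| = 0.25 · 118.5 / (6.0088 · 4.8443) ≈ 1.0177
Gain = 20 log₁₀(1.0177) ≈ 0.15 dB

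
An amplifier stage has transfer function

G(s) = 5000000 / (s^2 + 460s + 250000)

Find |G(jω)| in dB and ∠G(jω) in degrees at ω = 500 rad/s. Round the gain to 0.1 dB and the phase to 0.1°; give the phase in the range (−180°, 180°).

26.7 dB, -90.0°

At s = jω = j500:
quadratic: (j500)² + 460·j500 + 250000 = 0 + j230000 → |·| ≈ 2.3e+05, ∠ ≈ 90.00°
|G| = 5000000 / 2.3e+05 ≈ 21.739
Gain = 20 log₁₀(21.739) ≈ 26.74 dB
∠G = 0.00° − 90.00° = -90.00°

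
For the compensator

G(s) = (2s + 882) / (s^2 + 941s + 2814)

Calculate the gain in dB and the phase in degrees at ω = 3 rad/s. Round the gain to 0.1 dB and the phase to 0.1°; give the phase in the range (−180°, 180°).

-13.1 dB, -44.8°

Substitute s = j3:
Numerator: 2(j3) + 882 = 882 + j6
Denominator: (j3)^2 + 941(j3) + 2814 = 2805 + j2823
|N| = √(882² + 6²) ≈ 882.02, ∠N ≈ 0.39°
|D| = √(2805² + 2823²) ≈ 3979.6, ∠D ≈ 45.18°
|G| = 882.02 / 3979.6 ≈ 0.22164
Gain = 20 log₁₀(0.22164) ≈ -13.09 dB
∠G = 0.39° − 45.18° = -44.79°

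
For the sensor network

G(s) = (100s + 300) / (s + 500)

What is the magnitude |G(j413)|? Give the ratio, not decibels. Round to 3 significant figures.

63.7

Substitute s = j413:
Numerator: 100(j413) + 300 = 300 + j41300
Denominator: (j413) + 500 = 500 + j413
|N| = √(300² + 41300²) ≈ 41301, ∠N ≈ 89.58°
|D| = √(500² + 413²) ≈ 648.51, ∠D ≈ 39.56°
|G| = 41301 / 648.51 ≈ 63.686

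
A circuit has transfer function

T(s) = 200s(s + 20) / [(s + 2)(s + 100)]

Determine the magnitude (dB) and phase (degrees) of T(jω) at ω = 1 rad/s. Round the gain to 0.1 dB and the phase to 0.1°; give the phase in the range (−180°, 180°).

25.1 dB, 65.7°

At s = jω = j1:
zero (s+20): 20 + j1 → |·| = √(20²+1²) = √401 ≈ 20.025, ∠ = arctan(1/20) ≈ 2.86°
zero at origin: s = j1 → |·| = 1, ∠ = 90.00°
pole (s+2): 2 + j1 → |·| = √(2²+1²) = √5 ≈ 2.2361, ∠ = arctan(1/2) ≈ 26.57°
pole (s+100): 100 + j1 → |·| = √(100²+1²) = √10001 ≈ 100, ∠ = arctan(1/100) ≈ 0.57°
|T| = 200 · 20.025 / 223.61 ≈ 17.911
Gain = 20 log₁₀(17.911) ≈ 25.06 dB
∠T = 92.86° − 27.14° = 65.72°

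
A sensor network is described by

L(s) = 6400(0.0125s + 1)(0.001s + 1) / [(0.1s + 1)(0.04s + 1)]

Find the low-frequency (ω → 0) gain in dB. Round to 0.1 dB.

L(0) = 6400 · 1 / 1 = 6400
20 log₁₀(6400) ≈ 76.12 dB

76.1 dB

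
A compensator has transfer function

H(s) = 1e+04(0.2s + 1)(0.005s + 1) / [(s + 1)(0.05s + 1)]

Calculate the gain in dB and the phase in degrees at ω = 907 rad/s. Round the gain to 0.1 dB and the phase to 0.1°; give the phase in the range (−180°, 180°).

At ω = 907 rad/s:
zero (1 + j907·0.2) = 1 + j181.4 → |·| ≈ 181.4, ∠ ≈ 89.68°
zero (1 + j907·0.005) = 1 + j4.535 → |·| ≈ 4.6439, ∠ ≈ 77.56°
pole (1 + j907·1) = 1 + j907 → |·| ≈ 907, ∠ ≈ 89.94°
pole (1 + j907·0.05) = 1 + j45.35 → |·| ≈ 45.361, ∠ ≈ 88.74°
|H| = 1e+04 · 181.4 · 4.6439 / (907 · 45.361) ≈ 204.75
Gain = 20 log₁₀(204.75) ≈ 46.22 dB
∠H = (89.68° + 77.56°) − (89.94° + 88.74°) = -11.44°

46.2 dB, -11.4°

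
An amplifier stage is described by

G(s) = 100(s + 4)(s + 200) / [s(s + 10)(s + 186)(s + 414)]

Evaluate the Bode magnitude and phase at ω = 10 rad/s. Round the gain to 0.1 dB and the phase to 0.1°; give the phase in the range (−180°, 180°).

-34.1 dB, -68.4°

At s = jω = j10:
zero (s+4): 4 + j10 → |·| = √(4²+10²) = √116 ≈ 10.77, ∠ = arctan(10/4) ≈ 68.20°
zero (s+200): 200 + j10 → |·| = √(200²+10²) = √40100 ≈ 200.25, ∠ = arctan(10/200) ≈ 2.86°
pole (s+10): 10 + j10 → |·| = √(10²+10²) = √200 ≈ 14.142, ∠ = arctan(10/10) ≈ 45.00°
pole (s+186): 186 + j10 → |·| = √(186²+10²) = √34696 ≈ 186.27, ∠ = arctan(10/186) ≈ 3.08°
pole (s+414): 414 + j10 → |·| = √(414²+10²) = √171496 ≈ 414.12, ∠ = arctan(10/414) ≈ 1.38°
pole at origin: |s| = 10, ∠ = 90.00° (in denominator)
|G| = 100 · 2156.7 / 1.0909e+07 ≈ 0.01977
Gain = 20 log₁₀(0.01977) ≈ -34.08 dB
∠G = 71.06° − 139.46° = -68.40°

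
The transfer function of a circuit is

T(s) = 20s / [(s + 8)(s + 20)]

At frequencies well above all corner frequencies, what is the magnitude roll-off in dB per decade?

Each pole contributes −20 dB/decade at high frequency; each zero contributes +20 dB/decade.
Net: 1 zero(s) − 2 pole(s) → -20 dB/decade.

-20 dB/decade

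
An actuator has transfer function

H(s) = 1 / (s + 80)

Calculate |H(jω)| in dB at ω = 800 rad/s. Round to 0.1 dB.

Substitute s = j800:
Numerator: 1 = 1 + j0
Denominator: (j800) + 80 = 80 + j800
|N| = √(1² + 0²) ≈ 1, ∠N ≈ 0.00°
|D| = √(80² + 800²) ≈ 803.99, ∠D ≈ 84.29°
|H| = 1 / 803.99 ≈ 0.0012438
Gain = 20 log₁₀(0.0012438) ≈ -58.10 dB

-58.1 dB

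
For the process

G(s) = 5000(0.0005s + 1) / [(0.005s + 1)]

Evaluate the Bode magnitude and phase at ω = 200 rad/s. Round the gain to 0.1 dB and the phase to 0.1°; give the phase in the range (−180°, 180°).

71.0 dB, -39.3°

At ω = 200 rad/s:
zero (1 + j200·0.0005) = 1 + j0.1 → |·| ≈ 1.005, ∠ ≈ 5.71°
pole (1 + j200·0.005) = 1 + j1 → |·| ≈ 1.4142, ∠ ≈ 45.00°
|G| = 5000 · 1.005 / (1.4142) ≈ 3553.2
Gain = 20 log₁₀(3553.2) ≈ 71.01 dB
∠G = (5.71°) − (45.00°) = -39.29°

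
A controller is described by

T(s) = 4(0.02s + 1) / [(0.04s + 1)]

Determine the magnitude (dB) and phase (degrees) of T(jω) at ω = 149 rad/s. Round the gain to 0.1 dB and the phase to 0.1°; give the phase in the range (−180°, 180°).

6.4 dB, -9.0°

At ω = 149 rad/s:
zero (1 + j149·0.02) = 1 + j2.98 → |·| ≈ 3.1433, ∠ ≈ 71.45°
pole (1 + j149·0.04) = 1 + j5.96 → |·| ≈ 6.0433, ∠ ≈ 80.48°
|T| = 4 · 3.1433 / (6.0433) ≈ 2.0805
Gain = 20 log₁₀(2.0805) ≈ 6.36 dB
∠T = (71.45°) − (80.48°) = -9.03°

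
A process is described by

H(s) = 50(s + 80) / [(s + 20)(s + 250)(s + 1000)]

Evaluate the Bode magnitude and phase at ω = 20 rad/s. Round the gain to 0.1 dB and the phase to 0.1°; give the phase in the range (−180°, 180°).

-64.7 dB, -36.7°

At s = jω = j20:
zero (s+80): 80 + j20 → |·| = √(80²+20²) = √6800 ≈ 82.462, ∠ = arctan(20/80) ≈ 14.04°
pole (s+20): 20 + j20 → |·| = √(20²+20²) = √800 ≈ 28.284, ∠ = arctan(20/20) ≈ 45.00°
pole (s+250): 250 + j20 → |·| = √(250²+20²) = √62900 ≈ 250.8, ∠ = arctan(20/250) ≈ 4.57°
pole (s+1000): 1000 + j20 → |·| = √(1000²+20²) = √1000400 ≈ 1000.2, ∠ = arctan(20/1000) ≈ 1.15°
|H| = 50 · 82.462 / 7.095e+06 ≈ 0.00058113
Gain = 20 log₁₀(0.00058113) ≈ -64.71 dB
∠H = 14.04° − 50.72° = -36.68°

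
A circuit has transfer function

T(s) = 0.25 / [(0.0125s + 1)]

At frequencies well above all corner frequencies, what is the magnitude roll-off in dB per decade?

-20 dB/decade

Each pole contributes −20 dB/decade at high frequency; each zero contributes +20 dB/decade.
Net: 0 zero(s) − 1 pole(s) → -20 dB/decade.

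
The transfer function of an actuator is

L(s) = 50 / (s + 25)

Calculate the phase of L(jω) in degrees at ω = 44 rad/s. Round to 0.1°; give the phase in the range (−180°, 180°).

Substitute s = j44:
Numerator: 50 = 50 + j0
Denominator: (j44) + 25 = 25 + j44
|N| = √(50² + 0²) ≈ 50, ∠N ≈ 0.00°
|D| = √(25² + 44²) ≈ 50.606, ∠D ≈ 60.40°
∠L = 0.00° − 60.40° = -60.40°

-60.4°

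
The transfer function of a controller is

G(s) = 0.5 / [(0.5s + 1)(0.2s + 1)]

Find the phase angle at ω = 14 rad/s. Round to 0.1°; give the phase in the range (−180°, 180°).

-152.2°

At ω = 14 rad/s:
pole (1 + j14·0.5) = 1 + j7 → |·| ≈ 7.0711, ∠ ≈ 81.87°
pole (1 + j14·0.2) = 1 + j2.8 → |·| ≈ 2.9732, ∠ ≈ 70.35°
∠G = (0°) − (81.87° + 70.35°) = -152.22°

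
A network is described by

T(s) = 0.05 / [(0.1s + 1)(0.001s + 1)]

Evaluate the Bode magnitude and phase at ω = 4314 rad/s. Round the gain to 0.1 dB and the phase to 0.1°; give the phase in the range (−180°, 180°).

At ω = 4314 rad/s:
pole (1 + j4314·0.1) = 1 + j431.4 → |·| ≈ 431.4, ∠ ≈ 89.87°
pole (1 + j4314·0.001) = 1 + j4.314 → |·| ≈ 4.4284, ∠ ≈ 76.95°
|T| = 0.05 · 1 / (431.4 · 4.4284) ≈ 2.6172e-05
Gain = 20 log₁₀(2.6172e-05) ≈ -91.64 dB
∠T = (0°) − (89.87° + 76.95°) = -166.82°

-91.6 dB, -166.8°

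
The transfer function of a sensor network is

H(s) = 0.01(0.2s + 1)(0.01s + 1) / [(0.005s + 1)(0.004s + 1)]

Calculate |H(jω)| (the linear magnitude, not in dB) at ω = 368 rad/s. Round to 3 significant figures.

At ω = 368 rad/s:
zero (1 + j368·0.2) = 1 + j73.6 → |·| ≈ 73.607, ∠ ≈ 89.22°
zero (1 + j368·0.01) = 1 + j3.68 → |·| ≈ 3.8134, ∠ ≈ 74.80°
pole (1 + j368·0.005) = 1 + j1.84 → |·| ≈ 2.0942, ∠ ≈ 61.48°
pole (1 + j368·0.004) = 1 + j1.472 → |·| ≈ 1.7795, ∠ ≈ 55.81°
|H| = 0.01 · 73.607 · 3.8134 / (2.0942 · 1.7795) ≈ 0.75321

0.753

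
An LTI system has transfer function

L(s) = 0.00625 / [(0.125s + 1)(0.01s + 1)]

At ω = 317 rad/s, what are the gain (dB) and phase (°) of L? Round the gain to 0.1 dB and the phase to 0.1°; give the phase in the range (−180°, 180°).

At ω = 317 rad/s:
pole (1 + j317·0.125) = 1 + j39.625 → |·| ≈ 39.638, ∠ ≈ 88.55°
pole (1 + j317·0.01) = 1 + j3.17 → |·| ≈ 3.324, ∠ ≈ 72.49°
|L| = 0.00625 · 1 / (39.638 · 3.324) ≈ 4.7436e-05
Gain = 20 log₁₀(4.7436e-05) ≈ -86.48 dB
∠L = (0°) − (88.55° + 72.49°) = -161.04°

-86.5 dB, -161.0°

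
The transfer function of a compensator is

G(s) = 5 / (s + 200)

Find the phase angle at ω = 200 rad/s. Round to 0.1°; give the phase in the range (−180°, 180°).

-45.0°

Substitute s = j200:
Numerator: 5 = 5 + j0
Denominator: (j200) + 200 = 200 + j200
|N| = √(5² + 0²) ≈ 5, ∠N ≈ 0.00°
|D| = √(200² + 200²) ≈ 282.84, ∠D ≈ 45.00°
∠G = 0.00° − 45.00° = -45.00°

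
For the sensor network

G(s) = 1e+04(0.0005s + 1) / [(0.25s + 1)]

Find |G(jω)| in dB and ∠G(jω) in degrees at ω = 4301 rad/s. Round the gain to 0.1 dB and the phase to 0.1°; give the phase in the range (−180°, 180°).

At ω = 4301 rad/s:
zero (1 + j4301·0.0005) = 1 + j2.1505 → |·| ≈ 2.3716, ∠ ≈ 65.06°
pole (1 + j4301·0.25) = 1 + j1075.25 → |·| ≈ 1075.3, ∠ ≈ 89.95°
|G| = 1e+04 · 2.3716 / (1075.3) ≈ 22.055
Gain = 20 log₁₀(22.055) ≈ 26.87 dB
∠G = (65.06°) − (89.95°) = -24.89°

26.9 dB, -24.9°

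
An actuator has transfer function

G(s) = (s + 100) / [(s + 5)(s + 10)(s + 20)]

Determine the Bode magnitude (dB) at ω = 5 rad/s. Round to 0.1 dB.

At s = jω = j5:
zero (s+100): 100 + j5 → |·| = √(100²+5²) = √10025 ≈ 100.12, ∠ = arctan(5/100) ≈ 2.86°
pole (s+5): 5 + j5 → |·| = √(5²+5²) = √50 ≈ 7.0711, ∠ = arctan(5/5) ≈ 45.00°
pole (s+10): 10 + j5 → |·| = √(10²+5²) = √125 ≈ 11.18, ∠ = arctan(5/10) ≈ 26.57°
pole (s+20): 20 + j5 → |·| = √(20²+5²) = √425 ≈ 20.616, ∠ = arctan(5/20) ≈ 14.04°
|G| = 1 · 100.12 / 1629.8 ≈ 0.061431
Gain = 20 log₁₀(0.061431) ≈ -24.23 dB

-24.2 dB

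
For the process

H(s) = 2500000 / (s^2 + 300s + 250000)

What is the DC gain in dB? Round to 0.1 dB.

20.0 dB

H(0) = 2500000 / 250000 = 10
20 log₁₀(10) ≈ 20.00 dB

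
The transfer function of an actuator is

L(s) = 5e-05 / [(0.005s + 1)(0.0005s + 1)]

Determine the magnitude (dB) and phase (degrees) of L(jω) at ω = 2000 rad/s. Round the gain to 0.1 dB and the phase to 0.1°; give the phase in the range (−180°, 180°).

-109.1 dB, -129.3°

At ω = 2000 rad/s:
pole (1 + j2000·0.005) = 1 + j10 → |·| ≈ 10.05, ∠ ≈ 84.29°
pole (1 + j2000·0.0005) = 1 + j1 → |·| ≈ 1.4142, ∠ ≈ 45.00°
|L| = 5e-05 · 1 / (10.05 · 1.4142) ≈ 3.518e-06
Gain = 20 log₁₀(3.518e-06) ≈ -109.07 dB
∠L = (0°) − (84.29° + 45.00°) = -129.29°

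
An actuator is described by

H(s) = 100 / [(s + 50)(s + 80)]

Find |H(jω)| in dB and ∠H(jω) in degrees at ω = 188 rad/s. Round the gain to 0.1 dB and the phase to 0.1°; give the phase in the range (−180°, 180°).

At s = jω = j188:
pole (s+50): 50 + j188 → |·| = √(50²+188²) = √37844 ≈ 194.54, ∠ = arctan(188/50) ≈ 75.11°
pole (s+80): 80 + j188 → |·| = √(80²+188²) = √41744 ≈ 204.31, ∠ = arctan(188/80) ≈ 66.95°
|H| = 100 / 39746 ≈ 0.002516
Gain = 20 log₁₀(0.002516) ≈ -51.99 dB
∠H = 0.00° − 142.06° = -142.06°

-52.0 dB, -142.1°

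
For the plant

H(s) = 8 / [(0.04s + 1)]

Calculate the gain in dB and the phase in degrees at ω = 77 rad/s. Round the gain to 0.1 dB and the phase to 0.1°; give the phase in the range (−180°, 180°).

At ω = 77 rad/s:
pole (1 + j77·0.04) = 1 + j3.08 → |·| ≈ 3.2383, ∠ ≈ 72.01°
|H| = 8 · 1 / (3.2383) ≈ 2.4704
Gain = 20 log₁₀(2.4704) ≈ 7.86 dB
∠H = (0°) − (72.01°) = -72.01°

7.9 dB, -72.0°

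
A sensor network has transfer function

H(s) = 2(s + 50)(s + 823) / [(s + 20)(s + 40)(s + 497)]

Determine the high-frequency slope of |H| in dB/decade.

-20 dB/decade

Each pole contributes −20 dB/decade at high frequency; each zero contributes +20 dB/decade.
Net: 2 zero(s) − 3 pole(s) → -20 dB/decade.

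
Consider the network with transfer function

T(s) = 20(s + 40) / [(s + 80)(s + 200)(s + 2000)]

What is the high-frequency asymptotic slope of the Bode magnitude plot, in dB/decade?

Each pole contributes −20 dB/decade at high frequency; each zero contributes +20 dB/decade.
Net: 1 zero(s) − 3 pole(s) → -40 dB/decade.

-40 dB/decade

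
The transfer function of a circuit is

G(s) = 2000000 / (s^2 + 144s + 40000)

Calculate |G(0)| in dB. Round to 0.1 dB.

34.0 dB

G(0) = 2000000 / 40000 = 50
20 log₁₀(50) ≈ 33.98 dB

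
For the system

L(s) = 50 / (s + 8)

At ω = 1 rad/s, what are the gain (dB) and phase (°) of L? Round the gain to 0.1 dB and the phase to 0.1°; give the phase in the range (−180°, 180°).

Substitute s = j1:
Numerator: 50 = 50 + j0
Denominator: (j1) + 8 = 8 + j1
|N| = √(50² + 0²) ≈ 50, ∠N ≈ 0.00°
|D| = √(8² + 1²) ≈ 8.0623, ∠D ≈ 7.13°
|L| = 50 / 8.0623 ≈ 6.2017
Gain = 20 log₁₀(6.2017) ≈ 15.85 dB
∠L = 0.00° − 7.13° = -7.13°

15.9 dB, -7.1°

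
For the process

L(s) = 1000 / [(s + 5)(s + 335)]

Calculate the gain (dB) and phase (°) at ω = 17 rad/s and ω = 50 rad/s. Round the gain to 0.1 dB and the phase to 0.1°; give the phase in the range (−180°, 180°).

At s = jω = j17:
pole (s+5): 5 + j17 → |·| = √(5²+17²) = √314 ≈ 17.72, ∠ = arctan(17/5) ≈ 73.61°
pole (s+335): 335 + j17 → |·| = √(335²+17²) = √112514 ≈ 335.43, ∠ = arctan(17/335) ≈ 2.91°
|L| = 1000 / 5943.8 ≈ 0.16824
Gain = 20 log₁₀(0.16824) ≈ -15.48 dB
∠L = 0.00° − 76.52° = -76.52°

At s = jω = j50:
pole (s+5): 5 + j50 → |·| = √(5²+50²) = √2525 ≈ 50.249, ∠ = arctan(50/5) ≈ 84.29°
pole (s+335): 335 + j50 → |·| = √(335²+50²) = √114725 ≈ 338.71, ∠ = arctan(50/335) ≈ 8.49°
|L| = 1000 / 17020 ≈ 0.058754
Gain = 20 log₁₀(0.058754) ≈ -24.62 dB
∠L = 0.00° − 92.78° = -92.78°

ω = 17: -15.5 dB, -76.5°; ω = 50: -24.6 dB, -92.8°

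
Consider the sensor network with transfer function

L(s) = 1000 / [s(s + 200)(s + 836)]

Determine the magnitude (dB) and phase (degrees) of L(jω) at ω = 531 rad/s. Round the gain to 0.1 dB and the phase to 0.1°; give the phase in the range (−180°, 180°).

At s = jω = j531:
pole (s+200): 200 + j531 → |·| = √(200²+531²) = √321961 ≈ 567.42, ∠ = arctan(531/200) ≈ 69.36°
pole (s+836): 836 + j531 → |·| = √(836²+531²) = √980857 ≈ 990.38, ∠ = arctan(531/836) ≈ 32.42°
pole at origin: |s| = 531, ∠ = 90.00° (in denominator)
|L| = 1000 / 2.984e+08 ≈ 3.3512e-06
Gain = 20 log₁₀(3.3512e-06) ≈ -109.50 dB
∠L = 0.00° − 191.78° = -191.78° ≡ 168.22° (principal value)

-109.5 dB, 168.2°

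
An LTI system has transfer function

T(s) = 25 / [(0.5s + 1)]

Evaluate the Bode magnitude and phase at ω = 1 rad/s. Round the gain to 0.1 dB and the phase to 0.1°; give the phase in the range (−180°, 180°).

27.0 dB, -26.6°

At ω = 1 rad/s:
pole (1 + j1·0.5) = 1 + j0.5 → |·| ≈ 1.118, ∠ ≈ 26.57°
|T| = 25 · 1 / (1.118) ≈ 22.361
Gain = 20 log₁₀(22.361) ≈ 26.99 dB
∠T = (0°) − (26.57°) = -26.57°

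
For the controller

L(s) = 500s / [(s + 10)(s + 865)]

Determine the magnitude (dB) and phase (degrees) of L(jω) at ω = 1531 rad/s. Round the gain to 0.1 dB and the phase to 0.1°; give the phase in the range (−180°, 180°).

At s = jω = j1531:
zero at origin: s = j1531 → |·| = 1531, ∠ = 90.00°
pole (s+10): 10 + j1531 → |·| = √(10²+1531²) = √2344061 ≈ 1531, ∠ = arctan(1531/10) ≈ 89.63°
pole (s+865): 865 + j1531 → |·| = √(865²+1531²) = √3092186 ≈ 1758.5, ∠ = arctan(1531/865) ≈ 60.53°
|L| = 500 · 1531 / 2.6923e+06 ≈ 0.28433
Gain = 20 log₁₀(0.28433) ≈ -10.92 dB
∠L = 90.00° − 150.16° = -60.16°

-10.9 dB, -60.2°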